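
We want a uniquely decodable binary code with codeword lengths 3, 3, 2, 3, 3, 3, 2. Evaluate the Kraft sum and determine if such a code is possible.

With common denominator 2^3 = 8: Σ 2^(−ℓᵢ) = 1/8 + 1/8 + 2/8 + 1/8 + 1/8 + 1/8 + 2/8 = 9/8 = 1.125.
Kraft's inequality requires Σ ≤ 1; here Σ = 1.125 > 1, so no such prefix code exists.

1.125; no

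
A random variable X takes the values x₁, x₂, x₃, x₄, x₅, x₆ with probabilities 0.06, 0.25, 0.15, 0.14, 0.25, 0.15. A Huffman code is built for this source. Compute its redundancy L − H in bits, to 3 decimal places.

0.038 bits

Entropy H = −Σ p log₂ p ≈ 2.4617 bits.
Huffman merges: 3/50+7/50→1/5; 3/20+3/20→3/10; 1/5+1/4→9/20; 1/4+3/10→11/20; 9/20+11/20→1. L = 5/2 ≈ 2.5000.
L − H = 2.5000 − 2.4617 = 0.038 bits.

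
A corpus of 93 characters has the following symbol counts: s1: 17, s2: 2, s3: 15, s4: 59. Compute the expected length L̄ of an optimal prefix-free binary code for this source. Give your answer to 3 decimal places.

1.548 bits/symbol

Probabilities are the counts divided by 93.
Repeatedly combine the two least-probable nodes; the expected code length is the sum of the merged weights.
merge 2/93 + 5/31 → 17/93
merge 17/93 + 17/93 → 34/93
merge 34/93 + 59/93 → 1
L = 17/93 + 34/93 + 1 = 48/31 ≈ 1.548 bits/symbol.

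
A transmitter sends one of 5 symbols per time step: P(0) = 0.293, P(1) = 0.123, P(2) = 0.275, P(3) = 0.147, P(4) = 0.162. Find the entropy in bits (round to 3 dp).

2.235 bits

H = −Σ pᵢ log₂ pᵢ.
−0.293·log₂(0.293) = 0.5189
−0.123·log₂(0.123) = 0.3719
−0.275·log₂(0.275) = 0.5122
−0.147·log₂(0.147) = 0.4066
−0.162·log₂(0.162) = 0.4254
Sum ≈ 2.2350 → 2.235 bits.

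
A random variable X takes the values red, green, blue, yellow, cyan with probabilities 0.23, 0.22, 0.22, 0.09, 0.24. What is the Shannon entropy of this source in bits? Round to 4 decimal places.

2.2556 bits

H = −Σ pᵢ log₂ pᵢ.
−0.23·log₂(0.23) = 0.4877
−0.22·log₂(0.22) = 0.4806
−0.22·log₂(0.22) = 0.4806
−0.09·log₂(0.09) = 0.3127
−0.24·log₂(0.24) = 0.4941
Sum ≈ 2.2556 → 2.2556 bits.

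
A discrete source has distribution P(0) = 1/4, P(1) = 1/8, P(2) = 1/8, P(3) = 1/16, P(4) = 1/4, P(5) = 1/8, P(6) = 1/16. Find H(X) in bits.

2.625 bits

Each probability is a power of 1/2, so log₂(1/p) is an integer.
H = Σ p·log₂(1/p) = 1/4·2 + 1/8·3 + 1/8·3 + 1/16·4 + 1/4·2 + 1/8·3 + 1/16·4 = 2.625 bits.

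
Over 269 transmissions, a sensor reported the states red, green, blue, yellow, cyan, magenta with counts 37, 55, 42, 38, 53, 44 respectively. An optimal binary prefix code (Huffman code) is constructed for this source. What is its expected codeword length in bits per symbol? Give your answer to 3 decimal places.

2.599 bits/symbol

Probabilities are the counts divided by 269.
Repeatedly combine the two least-probable nodes; the expected code length is the sum of the merged weights.
merge 37/269 + 38/269 → 75/269
merge 42/269 + 44/269 → 86/269
merge 53/269 + 55/269 → 108/269
merge 75/269 + 86/269 → 161/269
merge 108/269 + 161/269 → 1
L = 75/269 + 86/269 + 108/269 + 161/269 + 1 = 699/269 ≈ 2.599 bits/symbol.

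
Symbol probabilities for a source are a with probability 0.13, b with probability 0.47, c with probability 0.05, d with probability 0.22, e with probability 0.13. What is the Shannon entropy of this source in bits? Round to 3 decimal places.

1.974 bits

H = −Σ pᵢ log₂ pᵢ.
−0.13·log₂(0.13) = 0.3826
−0.47·log₂(0.47) = 0.5120
−0.05·log₂(0.05) = 0.2161
−0.22·log₂(0.22) = 0.4806
−0.13·log₂(0.13) = 0.3826
Sum ≈ 1.9739 → 1.974 bits.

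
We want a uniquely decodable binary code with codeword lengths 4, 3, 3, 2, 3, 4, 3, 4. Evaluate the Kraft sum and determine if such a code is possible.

With common denominator 2^4 = 16: Σ 2^(−ℓᵢ) = 1/16 + 2/16 + 2/16 + 4/16 + 2/16 + 1/16 + 2/16 + 1/16 = 15/16 = 0.9375.
Kraft's inequality requires Σ ≤ 1; here Σ = 0.9375 ≤ 1, so such a prefix code exists.

0.9375; yes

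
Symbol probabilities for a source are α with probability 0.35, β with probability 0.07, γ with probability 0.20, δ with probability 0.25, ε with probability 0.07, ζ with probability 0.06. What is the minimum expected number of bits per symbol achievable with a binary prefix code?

Repeatedly combine the two least-probable nodes; the expected code length is the sum of the merged weights.
merge 3/50 + 7/100 → 13/100
merge 7/100 + 13/100 → 1/5
merge 1/5 + 1/5 → 2/5
merge 1/4 + 7/20 → 3/5
merge 2/5 + 3/5 → 1
L = 13/100 + 1/5 + 2/5 + 3/5 + 1 = 233/100 = 2.33 bits/symbol.

2.33 bits/symbol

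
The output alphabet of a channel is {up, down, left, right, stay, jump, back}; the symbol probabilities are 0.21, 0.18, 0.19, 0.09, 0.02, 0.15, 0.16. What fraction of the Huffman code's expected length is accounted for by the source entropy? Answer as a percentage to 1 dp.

Entropy H = −Σ p log₂ p ≈ 2.6324 bits.
Huffman merges: 1/50+9/100→11/100; 11/100+3/20→13/50; 4/25+9/50→17/50; 19/100+21/100→2/5; 13/50+17/50→3/5; 2/5+3/5→1. L = 271/100 ≈ 2.7100.
Efficiency = H/L = 2.6324/2.7100 = 97.1%.

97.1%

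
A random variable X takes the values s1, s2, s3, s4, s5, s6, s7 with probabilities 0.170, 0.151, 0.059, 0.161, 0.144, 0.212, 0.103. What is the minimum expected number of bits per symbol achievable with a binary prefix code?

Repeatedly combine the two least-probable nodes; the expected code length is the sum of the merged weights.
merge 59/1000 + 103/1000 → 81/500
merge 18/125 + 151/1000 → 59/200
merge 161/1000 + 81/500 → 323/1000
merge 17/100 + 53/250 → 191/500
merge 59/200 + 323/1000 → 309/500
merge 191/500 + 309/500 → 1
L = 81/500 + 59/200 + 323/1000 + 191/500 + 309/500 + 1 = 139/50 = 2.78 bits/symbol.

2.78 bits/symbol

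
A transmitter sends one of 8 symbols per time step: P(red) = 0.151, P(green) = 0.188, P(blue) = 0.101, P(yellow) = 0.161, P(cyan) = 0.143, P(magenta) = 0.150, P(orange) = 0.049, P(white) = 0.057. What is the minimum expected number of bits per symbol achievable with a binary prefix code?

Repeatedly combine the two least-probable nodes; the expected code length is the sum of the merged weights.
merge 49/1000 + 57/1000 → 53/500
merge 101/1000 + 53/500 → 207/1000
merge 143/1000 + 3/20 → 293/1000
merge 151/1000 + 161/1000 → 39/125
merge 47/250 + 207/1000 → 79/200
merge 293/1000 + 39/125 → 121/200
merge 79/200 + 121/200 → 1
L = 53/500 + 207/1000 + 293/1000 + 39/125 + 79/200 + 121/200 + 1 = 1459/500 = 2.918 bits/symbol.

2.918 bits/symbol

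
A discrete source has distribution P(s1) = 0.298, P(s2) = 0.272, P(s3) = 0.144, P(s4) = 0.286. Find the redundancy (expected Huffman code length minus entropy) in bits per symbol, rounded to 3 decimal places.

0.050 bits

Entropy H = −Σ p log₂ p ≈ 1.9505 bits.
Huffman merges: 18/125+34/125→52/125; 143/500+149/500→73/125; 52/125+73/125→1. L = 2 ≈ 2.0000.
L − H = 2.0000 − 1.9505 = 0.050 bits.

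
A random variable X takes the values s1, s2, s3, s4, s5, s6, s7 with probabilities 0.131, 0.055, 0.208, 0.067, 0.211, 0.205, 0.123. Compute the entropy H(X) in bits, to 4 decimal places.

2.6609 bits

H = −Σ pᵢ log₂ pᵢ.
−0.131·log₂(0.131) = 0.3841
−0.055·log₂(0.055) = 0.2301
−0.208·log₂(0.208) = 0.4712
−0.067·log₂(0.067) = 0.2613
−0.211·log₂(0.211) = 0.4736
−0.205·log₂(0.205) = 0.4687
−0.123·log₂(0.123) = 0.3719
Sum ≈ 2.6609 → 2.6609 bits.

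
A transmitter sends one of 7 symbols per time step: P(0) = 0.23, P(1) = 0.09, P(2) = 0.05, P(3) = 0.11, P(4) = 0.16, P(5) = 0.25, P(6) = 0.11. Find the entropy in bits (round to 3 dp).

H = −Σ pᵢ log₂ pᵢ.
−0.23·log₂(0.23) = 0.4877
−0.09·log₂(0.09) = 0.3127
−0.05·log₂(0.05) = 0.2161
−0.11·log₂(0.11) = 0.3503
−0.16·log₂(0.16) = 0.4230
−0.25·log₂(0.25) = 0.5000
−0.11·log₂(0.11) = 0.3503
Sum ≈ 2.6400 → 2.640 bits.

2.640 bits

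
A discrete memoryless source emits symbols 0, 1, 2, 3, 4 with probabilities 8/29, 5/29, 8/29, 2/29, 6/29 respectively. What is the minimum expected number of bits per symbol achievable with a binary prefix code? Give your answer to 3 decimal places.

2.241 bits/symbol

Repeatedly combine the two least-probable nodes; the expected code length is the sum of the merged weights.
merge 2/29 + 5/29 → 7/29
merge 6/29 + 7/29 → 13/29
merge 8/29 + 8/29 → 16/29
merge 13/29 + 16/29 → 1
L = 7/29 + 13/29 + 16/29 + 1 = 65/29 ≈ 2.241 bits/symbol.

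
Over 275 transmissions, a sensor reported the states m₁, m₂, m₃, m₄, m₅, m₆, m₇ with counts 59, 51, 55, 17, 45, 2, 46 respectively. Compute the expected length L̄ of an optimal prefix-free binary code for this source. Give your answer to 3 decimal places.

Probabilities are the counts divided by 275.
Repeatedly combine the two least-probable nodes; the expected code length is the sum of the merged weights.
merge 2/275 + 17/275 → 19/275
merge 19/275 + 9/55 → 64/275
merge 46/275 + 51/275 → 97/275
merge 1/5 + 59/275 → 114/275
merge 64/275 + 97/275 → 161/275
merge 114/275 + 161/275 → 1
L = 19/275 + 64/275 + 97/275 + 114/275 + 161/275 + 1 = 146/55 ≈ 2.655 bits/symbol.

2.655 bits/symbol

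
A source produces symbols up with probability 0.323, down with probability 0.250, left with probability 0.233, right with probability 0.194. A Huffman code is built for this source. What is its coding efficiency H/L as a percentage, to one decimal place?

98.8%

Entropy H = −Σ p log₂ p ≈ 1.9753 bits.
Huffman merges: 97/500+233/1000→427/1000; 1/4+323/1000→573/1000; 427/1000+573/1000→1. L = 2 ≈ 2.0000.
Efficiency = H/L = 1.9753/2.0000 = 98.8%.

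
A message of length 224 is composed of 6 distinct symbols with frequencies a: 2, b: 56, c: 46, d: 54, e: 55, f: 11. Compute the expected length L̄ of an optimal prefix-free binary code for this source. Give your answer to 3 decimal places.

Probabilities are the counts divided by 224.
Repeatedly combine the two least-probable nodes; the expected code length is the sum of the merged weights.
merge 1/112 + 11/224 → 13/224
merge 13/224 + 23/112 → 59/224
merge 27/112 + 55/224 → 109/224
merge 1/4 + 59/224 → 115/224
merge 109/224 + 115/224 → 1
L = 13/224 + 59/224 + 109/224 + 115/224 + 1 = 65/28 ≈ 2.321 bits/symbol.

2.321 bits/symbol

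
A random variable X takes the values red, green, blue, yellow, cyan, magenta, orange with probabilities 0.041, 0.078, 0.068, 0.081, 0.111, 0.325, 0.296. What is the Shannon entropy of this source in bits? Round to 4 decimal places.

H = −Σ pᵢ log₂ pᵢ.
−0.041·log₂(0.041) = 0.1889
−0.078·log₂(0.078) = 0.2871
−0.068·log₂(0.068) = 0.2637
−0.081·log₂(0.081) = 0.2937
−0.111·log₂(0.111) = 0.3520
−0.325·log₂(0.325) = 0.5270
−0.296·log₂(0.296) = 0.5199
Sum ≈ 2.4323 → 2.4323 bits.

2.4323 bits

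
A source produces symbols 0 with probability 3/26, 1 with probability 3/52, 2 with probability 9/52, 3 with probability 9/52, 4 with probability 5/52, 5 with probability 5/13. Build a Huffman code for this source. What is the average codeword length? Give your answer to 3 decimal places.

Repeatedly combine the two least-probable nodes; the expected code length is the sum of the merged weights.
merge 3/52 + 5/52 → 2/13
merge 3/26 + 2/13 → 7/26
merge 9/52 + 9/52 → 9/26
merge 7/26 + 9/26 → 8/13
merge 5/13 + 8/13 → 1
L = 2/13 + 7/26 + 9/26 + 8/13 + 1 = 31/13 ≈ 2.385 bits/symbol.

2.385 bits/symbol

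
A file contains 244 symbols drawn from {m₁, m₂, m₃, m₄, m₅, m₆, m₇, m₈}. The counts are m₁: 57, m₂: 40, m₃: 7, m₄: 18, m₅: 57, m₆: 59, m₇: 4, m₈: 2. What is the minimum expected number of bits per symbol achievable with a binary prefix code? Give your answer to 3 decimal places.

Probabilities are the counts divided by 244.
Repeatedly combine the two least-probable nodes; the expected code length is the sum of the merged weights.
merge 1/122 + 1/61 → 3/122
merge 3/122 + 7/244 → 13/244
merge 13/244 + 9/122 → 31/244
merge 31/244 + 10/61 → 71/244
merge 57/244 + 57/244 → 57/122
merge 59/244 + 71/244 → 65/122
merge 57/122 + 65/122 → 1
L = 3/122 + 13/244 + 31/244 + 71/244 + 57/122 + 65/122 + 1 = 609/244 ≈ 2.496 bits/symbol.

2.496 bits/symbol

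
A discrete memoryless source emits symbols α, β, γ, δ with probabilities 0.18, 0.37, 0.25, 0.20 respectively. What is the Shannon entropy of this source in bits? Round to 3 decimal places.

H = −Σ pᵢ log₂ pᵢ.
−0.18·log₂(0.18) = 0.4453
−0.37·log₂(0.37) = 0.5307
−0.25·log₂(0.25) = 0.5000
−0.20·log₂(0.20) = 0.4644
Sum ≈ 1.9404 → 1.940 bits.

1.940 bits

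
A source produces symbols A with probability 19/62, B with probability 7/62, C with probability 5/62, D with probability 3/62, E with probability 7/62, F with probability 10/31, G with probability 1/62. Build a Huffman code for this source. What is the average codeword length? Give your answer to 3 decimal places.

Repeatedly combine the two least-probable nodes; the expected code length is the sum of the merged weights.
merge 1/62 + 3/62 → 2/31
merge 2/31 + 5/62 → 9/62
merge 7/62 + 7/62 → 7/31
merge 9/62 + 7/31 → 23/62
merge 19/62 + 10/31 → 39/62
merge 23/62 + 39/62 → 1
L = 2/31 + 9/62 + 7/31 + 23/62 + 39/62 + 1 = 151/62 ≈ 2.435 bits/symbol.

2.435 bits/symbol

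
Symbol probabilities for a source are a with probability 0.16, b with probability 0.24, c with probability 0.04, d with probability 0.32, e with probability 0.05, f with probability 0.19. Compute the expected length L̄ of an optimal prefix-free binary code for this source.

Repeatedly combine the two least-probable nodes; the expected code length is the sum of the merged weights.
merge 1/25 + 1/20 → 9/100
merge 9/100 + 4/25 → 1/4
merge 19/100 + 6/25 → 43/100
merge 1/4 + 8/25 → 57/100
merge 43/100 + 57/100 → 1
L = 9/100 + 1/4 + 43/100 + 57/100 + 1 = 117/50 = 2.34 bits/symbol.

2.34 bits/symbol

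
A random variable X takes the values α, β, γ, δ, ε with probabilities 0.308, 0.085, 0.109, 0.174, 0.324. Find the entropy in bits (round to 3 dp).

2.140 bits

H = −Σ pᵢ log₂ pᵢ.
−0.308·log₂(0.308) = 0.5233
−0.085·log₂(0.085) = 0.3023
−0.109·log₂(0.109) = 0.3485
−0.174·log₂(0.174) = 0.4390
−0.324·log₂(0.324) = 0.5268
Sum ≈ 2.1399 → 2.140 bits.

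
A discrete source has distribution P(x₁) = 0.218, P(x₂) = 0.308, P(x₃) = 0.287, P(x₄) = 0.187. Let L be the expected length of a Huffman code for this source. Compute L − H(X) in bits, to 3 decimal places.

Entropy H = −Σ p log₂ p ≈ 1.9716 bits.
Huffman merges: 187/1000+109/500→81/200; 287/1000+77/250→119/200; 81/200+119/200→1. L = 2 ≈ 2.0000.
L − H = 2.0000 − 1.9716 = 0.028 bits.

0.028 bits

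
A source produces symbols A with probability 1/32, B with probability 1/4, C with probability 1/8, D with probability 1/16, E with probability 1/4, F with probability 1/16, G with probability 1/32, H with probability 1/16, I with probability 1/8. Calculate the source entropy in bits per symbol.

Each probability is a power of 1/2, so log₂(1/p) is an integer.
H = Σ p·log₂(1/p) = 1/32·5 + 1/4·2 + 1/8·3 + 1/16·4 + 1/4·2 + 1/16·4 + 1/32·5 + 1/16·4 + 1/8·3 = 2.8125 bits.

2.8125 bits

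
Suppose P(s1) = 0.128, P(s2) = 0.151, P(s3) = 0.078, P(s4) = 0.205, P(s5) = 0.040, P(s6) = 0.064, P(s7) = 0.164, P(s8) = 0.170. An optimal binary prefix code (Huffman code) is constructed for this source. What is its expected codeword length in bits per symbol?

Repeatedly combine the two least-probable nodes; the expected code length is the sum of the merged weights.
merge 1/25 + 8/125 → 13/125
merge 39/500 + 13/125 → 91/500
merge 16/125 + 151/1000 → 279/1000
merge 41/250 + 17/100 → 167/500
merge 91/500 + 41/200 → 387/1000
merge 279/1000 + 167/500 → 613/1000
merge 387/1000 + 613/1000 → 1
L = 13/125 + 91/500 + 279/1000 + 167/500 + 387/1000 + 613/1000 + 1 = 2899/1000 = 2.899 bits/symbol.

2.899 bits/symbol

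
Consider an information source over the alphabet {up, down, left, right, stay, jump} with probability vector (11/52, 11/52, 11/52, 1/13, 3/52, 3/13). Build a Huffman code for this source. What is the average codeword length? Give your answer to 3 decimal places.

2.481 bits/symbol

Repeatedly combine the two least-probable nodes; the expected code length is the sum of the merged weights.
merge 3/52 + 1/13 → 7/52
merge 7/52 + 11/52 → 9/26
merge 11/52 + 11/52 → 11/26
merge 3/13 + 9/26 → 15/26
merge 11/26 + 15/26 → 1
L = 7/52 + 9/26 + 11/26 + 15/26 + 1 = 129/52 ≈ 2.481 bits/symbol.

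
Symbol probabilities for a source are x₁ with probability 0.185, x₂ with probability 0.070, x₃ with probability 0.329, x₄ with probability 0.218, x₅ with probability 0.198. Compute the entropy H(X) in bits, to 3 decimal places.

2.188 bits

H = −Σ pᵢ log₂ pᵢ.
−0.185·log₂(0.185) = 0.4504
−0.070·log₂(0.070) = 0.2686
−0.329·log₂(0.329) = 0.5277
−0.218·log₂(0.218) = 0.4791
−0.198·log₂(0.198) = 0.4626
Sum ≈ 2.1883 → 2.188 bits.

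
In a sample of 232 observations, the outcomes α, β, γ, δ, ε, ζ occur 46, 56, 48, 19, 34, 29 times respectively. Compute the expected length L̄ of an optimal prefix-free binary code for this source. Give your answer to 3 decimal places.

2.552 bits/symbol

Probabilities are the counts divided by 232.
Repeatedly combine the two least-probable nodes; the expected code length is the sum of the merged weights.
merge 19/232 + 1/8 → 6/29
merge 17/116 + 23/116 → 10/29
merge 6/29 + 6/29 → 12/29
merge 7/29 + 10/29 → 17/29
merge 12/29 + 17/29 → 1
L = 6/29 + 10/29 + 12/29 + 17/29 + 1 = 74/29 ≈ 2.552 bits/symbol.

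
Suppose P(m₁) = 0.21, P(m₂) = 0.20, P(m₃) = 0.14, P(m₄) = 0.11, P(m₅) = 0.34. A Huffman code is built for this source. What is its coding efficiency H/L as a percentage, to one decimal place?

Entropy H = −Σ p log₂ p ≈ 2.2138 bits.
Huffman merges: 11/100+7/50→1/4; 1/5+21/100→41/100; 1/4+17/50→59/100; 41/100+59/100→1. L = 9/4 ≈ 2.2500.
Efficiency = H/L = 2.2138/2.2500 = 98.4%.

98.4%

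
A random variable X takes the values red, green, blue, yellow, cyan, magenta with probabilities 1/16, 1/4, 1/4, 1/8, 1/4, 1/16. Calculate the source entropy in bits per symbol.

2.375 bits

Each probability is a power of 1/2, so log₂(1/p) is an integer.
H = Σ p·log₂(1/p) = 1/16·4 + 1/4·2 + 1/4·2 + 1/8·3 + 1/4·2 + 1/16·4 = 2.375 bits.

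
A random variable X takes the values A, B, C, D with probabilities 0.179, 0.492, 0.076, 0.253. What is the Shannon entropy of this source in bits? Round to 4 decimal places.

H = −Σ pᵢ log₂ pᵢ.
−0.179·log₂(0.179) = 0.4443
−0.492·log₂(0.492) = 0.5034
−0.076·log₂(0.076) = 0.2826
−0.253·log₂(0.253) = 0.5016
Sum ≈ 1.7319 → 1.7319 bits.

1.7319 bits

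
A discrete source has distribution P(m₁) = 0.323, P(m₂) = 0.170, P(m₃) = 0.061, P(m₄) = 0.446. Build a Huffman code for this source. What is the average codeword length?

Repeatedly combine the two least-probable nodes; the expected code length is the sum of the merged weights.
merge 61/1000 + 17/100 → 231/1000
merge 231/1000 + 323/1000 → 277/500
merge 223/500 + 277/500 → 1
L = 231/1000 + 277/500 + 1 = 357/200 = 1.785 bits/symbol.

1.785 bits/symbol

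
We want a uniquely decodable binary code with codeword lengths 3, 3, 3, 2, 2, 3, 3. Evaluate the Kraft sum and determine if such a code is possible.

1.125; no

With common denominator 2^3 = 8: Σ 2^(−ℓᵢ) = 1/8 + 1/8 + 1/8 + 2/8 + 2/8 + 1/8 + 1/8 = 9/8 = 1.125.
Kraft's inequality requires Σ ≤ 1; here Σ = 1.125 > 1, so no such prefix code exists.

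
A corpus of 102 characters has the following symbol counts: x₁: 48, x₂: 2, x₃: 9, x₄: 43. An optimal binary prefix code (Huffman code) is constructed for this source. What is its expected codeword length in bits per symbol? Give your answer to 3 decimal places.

1.637 bits/symbol

Probabilities are the counts divided by 102.
Repeatedly combine the two least-probable nodes; the expected code length is the sum of the merged weights.
merge 1/51 + 3/34 → 11/102
merge 11/102 + 43/102 → 9/17
merge 8/17 + 9/17 → 1
L = 11/102 + 9/17 + 1 = 167/102 ≈ 1.637 bits/symbol.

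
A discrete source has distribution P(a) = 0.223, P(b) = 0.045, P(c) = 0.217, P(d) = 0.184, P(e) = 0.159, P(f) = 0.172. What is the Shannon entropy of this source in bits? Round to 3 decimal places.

2.470 bits

H = −Σ pᵢ log₂ pᵢ.
−0.223·log₂(0.223) = 0.4828
−0.045·log₂(0.045) = 0.2013
−0.217·log₂(0.217) = 0.4783
−0.184·log₂(0.184) = 0.4494
−0.159·log₂(0.159) = 0.4218
−0.172·log₂(0.172) = 0.4368
Sum ≈ 2.4704 → 2.470 bits.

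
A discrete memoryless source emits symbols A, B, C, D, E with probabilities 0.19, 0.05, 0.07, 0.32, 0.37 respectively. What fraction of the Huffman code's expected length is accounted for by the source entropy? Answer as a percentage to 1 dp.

96.9%

Entropy H = −Σ p log₂ p ≈ 1.9966 bits.
Huffman merges: 1/20+7/100→3/25; 3/25+19/100→31/100; 31/100+8/25→63/100; 37/100+63/100→1. L = 103/50 ≈ 2.0600.
Efficiency = H/L = 1.9966/2.0600 = 96.9%.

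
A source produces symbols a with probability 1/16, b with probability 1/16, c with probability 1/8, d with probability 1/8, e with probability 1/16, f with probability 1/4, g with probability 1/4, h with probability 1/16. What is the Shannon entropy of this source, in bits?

2.75 bits

Each probability is a power of 1/2, so log₂(1/p) is an integer.
H = Σ p·log₂(1/p) = 1/16·4 + 1/16·4 + 1/8·3 + 1/8·3 + 1/16·4 + 1/4·2 + 1/4·2 + 1/16·4 = 2.75 bits.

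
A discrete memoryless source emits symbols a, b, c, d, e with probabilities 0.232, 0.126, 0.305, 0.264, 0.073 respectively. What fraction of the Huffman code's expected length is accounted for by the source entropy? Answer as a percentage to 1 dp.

98.7%

Entropy H = −Σ p log₂ p ≈ 2.1710 bits.
Huffman merges: 73/1000+63/500→199/1000; 199/1000+29/125→431/1000; 33/125+61/200→569/1000; 431/1000+569/1000→1. L = 2199/1000 ≈ 2.1990.
Efficiency = H/L = 2.1710/2.1990 = 98.7%.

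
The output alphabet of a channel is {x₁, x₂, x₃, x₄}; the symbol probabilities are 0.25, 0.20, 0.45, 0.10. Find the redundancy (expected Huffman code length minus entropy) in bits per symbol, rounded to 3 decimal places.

0.035 bits

Entropy H = −Σ p log₂ p ≈ 1.8150 bits.
Huffman merges: 1/10+1/5→3/10; 1/4+3/10→11/20; 9/20+11/20→1. L = 37/20 ≈ 1.8500.
L − H = 1.8500 − 1.8150 = 0.035 bits.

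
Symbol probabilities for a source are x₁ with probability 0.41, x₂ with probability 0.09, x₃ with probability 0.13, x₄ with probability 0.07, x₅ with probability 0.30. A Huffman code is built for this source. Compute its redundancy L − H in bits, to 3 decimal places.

0.028 bits

Entropy H = −Σ p log₂ p ≈ 2.0123 bits.
Huffman merges: 7/100+9/100→4/25; 13/100+4/25→29/100; 29/100+3/10→59/100; 41/100+59/100→1. L = 51/25 ≈ 2.0400.
L − H = 2.0400 − 2.0123 = 0.028 bits.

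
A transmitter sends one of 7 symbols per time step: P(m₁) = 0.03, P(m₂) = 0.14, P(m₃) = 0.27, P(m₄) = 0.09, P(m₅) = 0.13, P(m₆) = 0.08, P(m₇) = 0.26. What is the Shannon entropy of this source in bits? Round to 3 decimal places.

H = −Σ pᵢ log₂ pᵢ.
−0.03·log₂(0.03) = 0.1518
−0.14·log₂(0.14) = 0.3971
−0.27·log₂(0.27) = 0.5100
−0.09·log₂(0.09) = 0.3127
−0.13·log₂(0.13) = 0.3826
−0.08·log₂(0.08) = 0.2915
−0.26·log₂(0.26) = 0.5053
Sum ≈ 2.5510 → 2.551 bits.

2.551 bits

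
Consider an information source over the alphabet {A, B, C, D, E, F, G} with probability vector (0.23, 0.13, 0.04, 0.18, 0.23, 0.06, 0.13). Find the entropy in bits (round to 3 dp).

2.615 bits

H = −Σ pᵢ log₂ pᵢ.
−0.23·log₂(0.23) = 0.4877
−0.13·log₂(0.13) = 0.3826
−0.04·log₂(0.04) = 0.1858
−0.18·log₂(0.18) = 0.4453
−0.23·log₂(0.23) = 0.4877
−0.06·log₂(0.06) = 0.2435
−0.13·log₂(0.13) = 0.3826
Sum ≈ 2.6152 → 2.615 bits.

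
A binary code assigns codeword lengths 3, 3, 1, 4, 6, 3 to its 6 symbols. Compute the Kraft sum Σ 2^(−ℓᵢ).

0.953125

With common denominator 2^6 = 64: Σ 2^(−ℓᵢ) = 8/64 + 8/64 + 32/64 + 4/64 + 1/64 + 8/64 = 61/64 = 0.953125.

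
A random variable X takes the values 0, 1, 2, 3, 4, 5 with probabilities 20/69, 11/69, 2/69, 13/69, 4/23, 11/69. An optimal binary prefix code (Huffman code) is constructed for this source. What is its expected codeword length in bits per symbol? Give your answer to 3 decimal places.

2.522 bits/symbol

Repeatedly combine the two least-probable nodes; the expected code length is the sum of the merged weights.
merge 2/69 + 11/69 → 13/69
merge 11/69 + 4/23 → 1/3
merge 13/69 + 13/69 → 26/69
merge 20/69 + 1/3 → 43/69
merge 26/69 + 43/69 → 1
L = 13/69 + 1/3 + 26/69 + 43/69 + 1 = 58/23 ≈ 2.522 bits/symbol.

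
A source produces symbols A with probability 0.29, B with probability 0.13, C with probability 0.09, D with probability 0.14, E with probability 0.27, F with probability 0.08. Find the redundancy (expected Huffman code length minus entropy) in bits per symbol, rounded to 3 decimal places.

0.028 bits

Entropy H = −Σ p log₂ p ≈ 2.4118 bits.
Huffman merges: 2/25+9/100→17/100; 13/100+7/50→27/100; 17/100+27/100→11/25; 27/100+29/100→14/25; 11/25+14/25→1. L = 61/25 ≈ 2.4400.
L − H = 2.4400 − 2.4118 = 0.028 bits.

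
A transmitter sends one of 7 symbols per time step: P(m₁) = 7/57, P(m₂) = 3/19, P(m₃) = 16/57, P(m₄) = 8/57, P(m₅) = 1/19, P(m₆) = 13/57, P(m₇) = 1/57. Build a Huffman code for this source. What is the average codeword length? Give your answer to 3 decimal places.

Repeatedly combine the two least-probable nodes; the expected code length is the sum of the merged weights.
merge 1/57 + 1/19 → 4/57
merge 4/57 + 7/57 → 11/57
merge 8/57 + 3/19 → 17/57
merge 11/57 + 13/57 → 8/19
merge 16/57 + 17/57 → 11/19
merge 8/19 + 11/19 → 1
L = 4/57 + 11/57 + 17/57 + 8/19 + 11/19 + 1 = 146/57 ≈ 2.561 bits/symbol.

2.561 bits/symbol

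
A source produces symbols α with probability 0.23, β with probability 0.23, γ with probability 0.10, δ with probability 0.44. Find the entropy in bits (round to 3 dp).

1.829 bits

H = −Σ pᵢ log₂ pᵢ.
−0.23·log₂(0.23) = 0.4877
−0.23·log₂(0.23) = 0.4877
−0.10·log₂(0.10) = 0.3322
−0.44·log₂(0.44) = 0.5211
Sum ≈ 1.8287 → 1.829 bits.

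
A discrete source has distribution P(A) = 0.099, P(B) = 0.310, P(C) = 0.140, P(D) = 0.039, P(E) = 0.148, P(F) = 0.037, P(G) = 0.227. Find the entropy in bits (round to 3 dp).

2.503 bits

H = −Σ pᵢ log₂ pᵢ.
−0.099·log₂(0.099) = 0.3303
−0.310·log₂(0.310) = 0.5238
−0.140·log₂(0.140) = 0.3971
−0.039·log₂(0.039) = 0.1825
−0.148·log₂(0.148) = 0.4079
−0.037·log₂(0.037) = 0.1760
−0.227·log₂(0.227) = 0.4856
Sum ≈ 2.5033 → 2.503 bits.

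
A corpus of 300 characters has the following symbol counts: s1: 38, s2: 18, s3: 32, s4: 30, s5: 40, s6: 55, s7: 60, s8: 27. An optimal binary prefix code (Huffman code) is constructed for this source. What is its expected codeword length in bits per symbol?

2.95 bits/symbol

Probabilities are the counts divided by 300.
Repeatedly combine the two least-probable nodes; the expected code length is the sum of the merged weights.
merge 3/50 + 9/100 → 3/20
merge 1/10 + 8/75 → 31/150
merge 19/150 + 2/15 → 13/50
merge 3/20 + 11/60 → 1/3
merge 1/5 + 31/150 → 61/150
merge 13/50 + 1/3 → 89/150
merge 61/150 + 89/150 → 1
L = 3/20 + 31/150 + 13/50 + 1/3 + 61/150 + 89/150 + 1 = 59/20 = 2.95 bits/symbol.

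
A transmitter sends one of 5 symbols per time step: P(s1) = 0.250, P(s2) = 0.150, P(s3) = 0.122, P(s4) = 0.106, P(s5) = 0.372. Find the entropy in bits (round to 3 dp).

H = −Σ pᵢ log₂ pᵢ.
−0.250·log₂(0.250) = 0.5000
−0.150·log₂(0.150) = 0.4105
−0.122·log₂(0.122) = 0.3703
−0.106·log₂(0.106) = 0.3432
−0.372·log₂(0.372) = 0.5307
Sum ≈ 2.1547 → 2.155 bits.

2.155 bits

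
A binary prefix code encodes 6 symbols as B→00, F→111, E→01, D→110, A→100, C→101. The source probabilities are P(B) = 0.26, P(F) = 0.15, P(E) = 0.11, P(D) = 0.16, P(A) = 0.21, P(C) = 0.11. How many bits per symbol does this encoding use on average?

2.63 bits/symbol

L̄ = Σ pᵢ·ℓᵢ = 0.26·2 + 0.15·3 + 0.11·2 + 0.16·3 + 0.21·3 + 0.11·3 = 2.63 bits/symbol.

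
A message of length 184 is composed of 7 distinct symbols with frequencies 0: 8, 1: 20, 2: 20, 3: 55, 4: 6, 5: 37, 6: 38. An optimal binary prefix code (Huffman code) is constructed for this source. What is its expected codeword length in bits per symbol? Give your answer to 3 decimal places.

2.554 bits/symbol

Probabilities are the counts divided by 184.
Repeatedly combine the two least-probable nodes; the expected code length is the sum of the merged weights.
merge 3/92 + 1/23 → 7/92
merge 7/92 + 5/46 → 17/92
merge 5/46 + 17/92 → 27/92
merge 37/184 + 19/92 → 75/184
merge 27/92 + 55/184 → 109/184
merge 75/184 + 109/184 → 1
L = 7/92 + 17/92 + 27/92 + 75/184 + 109/184 + 1 = 235/92 ≈ 2.554 bits/symbol.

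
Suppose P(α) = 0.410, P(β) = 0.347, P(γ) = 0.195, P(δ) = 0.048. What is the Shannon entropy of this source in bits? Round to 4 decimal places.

1.7274 bits

H = −Σ pᵢ log₂ pᵢ.
−0.410·log₂(0.410) = 0.5274
−0.347·log₂(0.347) = 0.5299
−0.195·log₂(0.195) = 0.4599
−0.048·log₂(0.048) = 0.2103
Sum ≈ 1.7274 → 1.7274 bits.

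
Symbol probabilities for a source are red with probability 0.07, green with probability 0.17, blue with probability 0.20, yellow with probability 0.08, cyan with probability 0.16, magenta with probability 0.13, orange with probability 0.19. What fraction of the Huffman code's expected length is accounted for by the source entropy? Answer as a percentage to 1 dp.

Entropy H = −Σ p log₂ p ≈ 2.7199 bits.
Huffman merges: 7/100+2/25→3/20; 13/100+3/20→7/25; 4/25+17/100→33/100; 19/100+1/5→39/100; 7/25+33/100→61/100; 39/100+61/100→1. L = 69/25 ≈ 2.7600.
Efficiency = H/L = 2.7199/2.7600 = 98.5%.

98.5%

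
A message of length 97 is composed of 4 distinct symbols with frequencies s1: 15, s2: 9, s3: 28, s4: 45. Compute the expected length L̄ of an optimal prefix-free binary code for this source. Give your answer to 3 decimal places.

Probabilities are the counts divided by 97.
Repeatedly combine the two least-probable nodes; the expected code length is the sum of the merged weights.
merge 9/97 + 15/97 → 24/97
merge 24/97 + 28/97 → 52/97
merge 45/97 + 52/97 → 1
L = 24/97 + 52/97 + 1 = 173/97 ≈ 1.784 bits/symbol.

1.784 bits/symbol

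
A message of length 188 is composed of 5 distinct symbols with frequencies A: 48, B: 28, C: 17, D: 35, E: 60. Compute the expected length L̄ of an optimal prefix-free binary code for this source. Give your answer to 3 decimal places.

Probabilities are the counts divided by 188.
Repeatedly combine the two least-probable nodes; the expected code length is the sum of the merged weights.
merge 17/188 + 7/47 → 45/188
merge 35/188 + 45/188 → 20/47
merge 12/47 + 15/47 → 27/47
merge 20/47 + 27/47 → 1
L = 45/188 + 20/47 + 27/47 + 1 = 421/188 ≈ 2.239 bits/symbol.

2.239 bits/symbol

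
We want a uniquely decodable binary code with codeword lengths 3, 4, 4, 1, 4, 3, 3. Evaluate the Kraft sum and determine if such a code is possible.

With common denominator 2^4 = 16: Σ 2^(−ℓᵢ) = 2/16 + 1/16 + 1/16 + 8/16 + 1/16 + 2/16 + 2/16 = 17/16 = 1.0625.
Kraft's inequality requires Σ ≤ 1; here Σ = 1.0625 > 1, so no such prefix code exists.

1.0625; no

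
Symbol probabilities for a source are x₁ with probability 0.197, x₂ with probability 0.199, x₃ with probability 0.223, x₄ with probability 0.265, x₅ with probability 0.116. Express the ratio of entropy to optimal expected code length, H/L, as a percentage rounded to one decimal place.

98.4%

Entropy H = −Σ p log₂ p ≈ 2.2762 bits.
Huffman merges: 29/250+197/1000→313/1000; 199/1000+223/1000→211/500; 53/200+313/1000→289/500; 211/500+289/500→1. L = 2313/1000 ≈ 2.3130.
Efficiency = H/L = 2.2762/2.3130 = 98.4%.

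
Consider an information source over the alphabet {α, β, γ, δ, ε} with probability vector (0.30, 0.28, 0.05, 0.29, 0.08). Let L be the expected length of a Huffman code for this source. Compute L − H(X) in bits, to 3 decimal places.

0.069 bits

Entropy H = −Σ p log₂ p ≈ 2.0608 bits.
Huffman merges: 1/20+2/25→13/100; 13/100+7/25→41/100; 29/100+3/10→59/100; 41/100+59/100→1. L = 213/100 ≈ 2.1300.
L − H = 2.1300 − 2.0608 = 0.069 bits.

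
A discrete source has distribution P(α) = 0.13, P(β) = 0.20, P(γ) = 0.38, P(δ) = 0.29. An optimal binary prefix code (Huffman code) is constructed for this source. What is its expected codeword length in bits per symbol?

1.95 bits/symbol

Repeatedly combine the two least-probable nodes; the expected code length is the sum of the merged weights.
merge 13/100 + 1/5 → 33/100
merge 29/100 + 33/100 → 31/50
merge 19/50 + 31/50 → 1
L = 33/100 + 31/50 + 1 = 39/20 = 1.95 bits/symbol.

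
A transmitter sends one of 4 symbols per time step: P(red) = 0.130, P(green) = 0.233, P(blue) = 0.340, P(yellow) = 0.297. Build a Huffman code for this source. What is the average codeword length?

2 bits/symbol

Repeatedly combine the two least-probable nodes; the expected code length is the sum of the merged weights.
merge 13/100 + 233/1000 → 363/1000
merge 297/1000 + 17/50 → 637/1000
merge 363/1000 + 637/1000 → 1
L = 363/1000 + 637/1000 + 1 = 2 bits/symbol.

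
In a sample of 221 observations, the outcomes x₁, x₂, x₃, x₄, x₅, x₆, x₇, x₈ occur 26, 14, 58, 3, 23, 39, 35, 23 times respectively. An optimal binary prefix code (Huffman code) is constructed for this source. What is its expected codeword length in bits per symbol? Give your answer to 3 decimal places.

Probabilities are the counts divided by 221.
Repeatedly combine the two least-probable nodes; the expected code length is the sum of the merged weights.
merge 3/221 + 14/221 → 1/13
merge 1/13 + 23/221 → 40/221
merge 23/221 + 2/17 → 49/221
merge 35/221 + 3/17 → 74/221
merge 40/221 + 49/221 → 89/221
merge 58/221 + 74/221 → 132/221
merge 89/221 + 132/221 → 1
L = 1/13 + 40/221 + 49/221 + 74/221 + 89/221 + 132/221 + 1 = 622/221 ≈ 2.814 bits/symbol.

2.814 bits/symbol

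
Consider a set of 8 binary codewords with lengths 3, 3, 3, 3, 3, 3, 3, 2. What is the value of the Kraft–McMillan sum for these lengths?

1.125

With common denominator 2^3 = 8: Σ 2^(−ℓᵢ) = 1/8 + 1/8 + 1/8 + 1/8 + 1/8 + 1/8 + 1/8 + 2/8 = 9/8 = 1.125.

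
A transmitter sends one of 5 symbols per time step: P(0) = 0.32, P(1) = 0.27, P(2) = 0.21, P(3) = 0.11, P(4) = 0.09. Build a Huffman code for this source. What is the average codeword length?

Repeatedly combine the two least-probable nodes; the expected code length is the sum of the merged weights.
merge 9/100 + 11/100 → 1/5
merge 1/5 + 21/100 → 41/100
merge 27/100 + 8/25 → 59/100
merge 41/100 + 59/100 → 1
L = 1/5 + 41/100 + 59/100 + 1 = 11/5 = 2.2 bits/symbol.

2.2 bits/symbol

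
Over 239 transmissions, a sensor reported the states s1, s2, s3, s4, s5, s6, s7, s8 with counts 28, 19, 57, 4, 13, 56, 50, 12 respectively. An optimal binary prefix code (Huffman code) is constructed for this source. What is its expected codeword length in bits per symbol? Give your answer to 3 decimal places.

2.703 bits/symbol

Probabilities are the counts divided by 239.
Repeatedly combine the two least-probable nodes; the expected code length is the sum of the merged weights.
merge 4/239 + 12/239 → 16/239
merge 13/239 + 16/239 → 29/239
merge 19/239 + 28/239 → 47/239
merge 29/239 + 47/239 → 76/239
merge 50/239 + 56/239 → 106/239
merge 57/239 + 76/239 → 133/239
merge 106/239 + 133/239 → 1
L = 16/239 + 29/239 + 47/239 + 76/239 + 106/239 + 133/239 + 1 = 646/239 ≈ 2.703 bits/symbol.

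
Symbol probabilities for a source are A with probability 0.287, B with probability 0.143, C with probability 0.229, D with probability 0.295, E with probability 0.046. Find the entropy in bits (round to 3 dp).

2.129 bits

H = −Σ pᵢ log₂ pᵢ.
−0.287·log₂(0.287) = 0.5169
−0.143·log₂(0.143) = 0.4012
−0.229·log₂(0.229) = 0.4870
−0.295·log₂(0.295) = 0.5196
−0.046·log₂(0.046) = 0.2043
Sum ≈ 2.1290 → 2.129 bits.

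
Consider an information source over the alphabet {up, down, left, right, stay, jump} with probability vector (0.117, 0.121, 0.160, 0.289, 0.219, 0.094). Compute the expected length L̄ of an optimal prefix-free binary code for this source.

Repeatedly combine the two least-probable nodes; the expected code length is the sum of the merged weights.
merge 47/500 + 117/1000 → 211/1000
merge 121/1000 + 4/25 → 281/1000
merge 211/1000 + 219/1000 → 43/100
merge 281/1000 + 289/1000 → 57/100
merge 43/100 + 57/100 → 1
L = 211/1000 + 281/1000 + 43/100 + 57/100 + 1 = 623/250 = 2.492 bits/symbol.

2.492 bits/symbol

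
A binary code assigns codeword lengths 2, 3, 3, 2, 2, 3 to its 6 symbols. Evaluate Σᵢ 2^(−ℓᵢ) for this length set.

With common denominator 2^3 = 8: Σ 2^(−ℓᵢ) = 2/8 + 1/8 + 1/8 + 2/8 + 2/8 + 1/8 = 9/8 = 1.125.

1.125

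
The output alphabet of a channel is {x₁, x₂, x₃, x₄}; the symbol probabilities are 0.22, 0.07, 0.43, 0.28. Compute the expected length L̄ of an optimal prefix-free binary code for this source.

Repeatedly combine the two least-probable nodes; the expected code length is the sum of the merged weights.
merge 7/100 + 11/50 → 29/100
merge 7/25 + 29/100 → 57/100
merge 43/100 + 57/100 → 1
L = 29/100 + 57/100 + 1 = 93/50 = 1.86 bits/symbol.

1.86 bits/symbol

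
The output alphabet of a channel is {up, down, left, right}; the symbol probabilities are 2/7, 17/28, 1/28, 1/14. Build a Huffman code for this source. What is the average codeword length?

Repeatedly combine the two least-probable nodes; the expected code length is the sum of the merged weights.
merge 1/28 + 1/14 → 3/28
merge 3/28 + 2/7 → 11/28
merge 11/28 + 17/28 → 1
L = 3/28 + 11/28 + 1 = 3/2 = 1.5 bits/symbol.

1.5 bits/symbol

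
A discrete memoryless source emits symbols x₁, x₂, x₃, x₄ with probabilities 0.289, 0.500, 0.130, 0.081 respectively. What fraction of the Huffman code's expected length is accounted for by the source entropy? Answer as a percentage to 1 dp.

99.0%

Entropy H = −Σ p log₂ p ≈ 1.6939 bits.
Huffman merges: 81/1000+13/100→211/1000; 211/1000+289/1000→1/2; 1/2+1/2→1. L = 1711/1000 ≈ 1.7110.
Efficiency = H/L = 1.6939/1.7110 = 99.0%.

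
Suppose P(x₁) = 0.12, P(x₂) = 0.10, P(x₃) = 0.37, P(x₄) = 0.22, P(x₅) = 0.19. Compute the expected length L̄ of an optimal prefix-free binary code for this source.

Repeatedly combine the two least-probable nodes; the expected code length is the sum of the merged weights.
merge 1/10 + 3/25 → 11/50
merge 19/100 + 11/50 → 41/100
merge 11/50 + 37/100 → 59/100
merge 41/100 + 59/100 → 1
L = 11/50 + 41/100 + 59/100 + 1 = 111/50 = 2.22 bits/symbol.

2.22 bits/symbol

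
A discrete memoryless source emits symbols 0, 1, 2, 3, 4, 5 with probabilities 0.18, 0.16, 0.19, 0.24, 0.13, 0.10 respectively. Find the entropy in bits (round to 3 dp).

2.533 bits

H = −Σ pᵢ log₂ pᵢ.
−0.18·log₂(0.18) = 0.4453
−0.16·log₂(0.16) = 0.4230
−0.19·log₂(0.19) = 0.4552
−0.24·log₂(0.24) = 0.4941
−0.13·log₂(0.13) = 0.3826
−0.10·log₂(0.10) = 0.3322
Sum ≈ 2.5325 → 2.533 bits.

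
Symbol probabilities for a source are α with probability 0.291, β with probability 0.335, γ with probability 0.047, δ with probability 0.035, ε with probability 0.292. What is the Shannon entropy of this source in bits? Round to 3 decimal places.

1.942 bits

H = −Σ pᵢ log₂ pᵢ.
−0.291·log₂(0.291) = 0.5182
−0.335·log₂(0.335) = 0.5286
−0.047·log₂(0.047) = 0.2073
−0.035·log₂(0.035) = 0.1693
−0.292·log₂(0.292) = 0.5186
Sum ≈ 1.9420 → 1.942 bits.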